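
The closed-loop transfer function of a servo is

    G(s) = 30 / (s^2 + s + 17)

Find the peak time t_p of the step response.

Comparing s^2 + s + 17 to s^2 + 2ζωₙs + ωₙ²: ωₙ = √17 ≈ 4.123 rad/s and ζ = 1/(2·√17) ≈ 0.1213.
ζωₙ = 1/2 = 0.5, so ω_d = ωₙ√(1−ζ²) = √(ωₙ² − (ζωₙ)²) = √(17 − 0.5²) = √16.75 ≈ 4.093 rad/s.
t_p = π/ω_d = π/4.093 ≈ 0.7676 s.

t_p ≈ 0.7676 s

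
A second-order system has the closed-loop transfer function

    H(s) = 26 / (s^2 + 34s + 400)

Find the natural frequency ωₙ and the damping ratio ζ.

Compare the denominator to the standard form s^2 + 2ζωₙs + ωₙ².
ωₙ² = 400, so ωₙ = 20 rad/s.
2ζωₙ = 34, so ζ = 34/(2·20) = 0.85.

ωₙ = 20 rad/s, ζ = 0.85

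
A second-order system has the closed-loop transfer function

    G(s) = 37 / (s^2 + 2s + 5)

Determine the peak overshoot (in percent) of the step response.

%OS ≈ 20.8%

Comparing s^2 + 2s + 5 to s^2 + 2ζωₙs + ωₙ²: ωₙ = √5 ≈ 2.236 rad/s and ζ = 2/(2·√5) ≈ 0.4472.
%OS = 100·exp(−πζ/√(1−ζ²)) = 100·exp(−π·0.4472/√(1−0.4472²)) ≈ 20.8%.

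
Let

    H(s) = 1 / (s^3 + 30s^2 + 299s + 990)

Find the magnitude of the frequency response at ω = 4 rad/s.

Substitute s = j4: numerator = 1, denominator = 510 + j1132.
|H(j4)| = |1| / |510 + j1132| = 1 / 1241.6 ≈ 0.0008054.

|H(j4)| ≈ 0.0008054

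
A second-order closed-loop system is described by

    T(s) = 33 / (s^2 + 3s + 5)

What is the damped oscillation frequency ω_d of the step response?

ω_d ≈ 1.658 rad/s

Comparing s^2 + 3s + 5 to s^2 + 2ζωₙs + ωₙ²: ωₙ = √5 ≈ 2.236 rad/s and ζ = 3/(2·√5) ≈ 0.6708.
ζωₙ = 3/2 = 1.5, so ω_d = ωₙ√(1−ζ²) = √(ωₙ² − (ζωₙ)²) = √(5 − 1.5²) = √2.75 ≈ 1.658 rad/s.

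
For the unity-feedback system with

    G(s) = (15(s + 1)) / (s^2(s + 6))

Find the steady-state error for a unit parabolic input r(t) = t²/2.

e_ss = 0.4000

G(s) has 2 poles at the origin.
This is a Type 2 system. Ka = lim_{s→0} s^2·G(s) = 15/6 = 5/2.
e_ss = 1/Ka = 1/(5/2) = 2/5 ≈ 0.4000.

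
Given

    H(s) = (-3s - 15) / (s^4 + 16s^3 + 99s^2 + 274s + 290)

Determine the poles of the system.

The poles are the roots of the denominator s^4 + 16s^3 + 99s^2 + 274s + 290 = 0.
No real roots exist; factor into two real quadratics: (s^2 + 10s + 29)(s^2 + 6s + 10) = 0.
Each quadratic gives a conjugate pair via the quadratic formula.

s = -5 ± 2j, -3 ± j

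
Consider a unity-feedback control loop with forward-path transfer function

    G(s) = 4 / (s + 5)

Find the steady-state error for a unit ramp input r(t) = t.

e_ss = ∞

G(s) has no poles at the origin.
This is a Type 0 system; Kv = lim_{s→0} s·G(s) = 0, so the steady-state error for a ramp input is infinite.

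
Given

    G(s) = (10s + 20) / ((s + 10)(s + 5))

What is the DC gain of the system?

Set s = 0: G(0) = (20) / (50) = 2/5.

G(0) = 2/5 ≈ 0.4000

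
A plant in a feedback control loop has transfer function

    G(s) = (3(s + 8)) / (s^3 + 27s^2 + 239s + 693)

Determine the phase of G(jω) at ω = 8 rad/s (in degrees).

At s = j8: numerator = 24 + j24, denominator = -1035 + j1400.
∠G = ∠num − ∠den = 45° − (126.47°) = -81.47°.

∠G(j8) ≈ -81.47°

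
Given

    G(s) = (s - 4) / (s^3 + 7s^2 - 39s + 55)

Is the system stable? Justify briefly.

unstable

The denominator s^3 + 7s^2 - 39s + 55 factors as (s^2 - 4s + 5)(s + 11), giving poles at s = 2 + j, 2 - j, -11.
Since the pole(s) at s = 2 + j, 2 - j lie in the right half-plane, the system is unstable.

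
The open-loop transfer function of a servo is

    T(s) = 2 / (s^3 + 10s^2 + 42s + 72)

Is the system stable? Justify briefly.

The denominator s^3 + 10s^2 + 42s + 72 factors as (s^2 + 6s + 18)(s + 4), giving poles at s = -3 + 3j, -3 - 3j, -4.
Since all poles lie strictly in the left half-plane, the system is stable.

stable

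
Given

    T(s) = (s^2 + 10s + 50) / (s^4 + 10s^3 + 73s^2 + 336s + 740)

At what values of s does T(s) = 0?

s = -5 ± 5j

Set the numerator to zero: s^2 + 10s + 50 = 0.
Factoring: (s^2 + 10s + 50) = 0.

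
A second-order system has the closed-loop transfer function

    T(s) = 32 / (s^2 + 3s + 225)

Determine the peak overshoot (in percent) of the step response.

Comparing s^2 + 3s + 225 to s^2 + 2ζωₙs + ωₙ²: ωₙ = 15 rad/s and ζ = 3/(2·15) = 0.1.
%OS = 100·exp(−πζ/√(1−ζ²)) = 100·exp(−π·0.1/√(1−0.1²)) ≈ 72.9%.

%OS ≈ 72.9%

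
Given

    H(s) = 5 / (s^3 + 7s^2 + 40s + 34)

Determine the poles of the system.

The poles are the roots of the denominator s^3 + 7s^2 + 40s + 34 = 0.
Trying s = -1: the polynomial evaluates to 0, so (s + 1) is a factor.
Dividing out leaves s^2 + 6s + 34 = 0.
The quadratic formula then gives s = -3 ± 5j.

s = -3 ± 5j, -1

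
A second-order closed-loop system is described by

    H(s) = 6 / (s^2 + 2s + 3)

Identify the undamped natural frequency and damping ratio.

ωₙ ≈ 1.732 rad/s, ζ ≈ 0.5774

Compare the denominator to the standard form s^2 + 2ζωₙs + ωₙ².
ωₙ² = 3, so ωₙ = √3 ≈ 1.732 rad/s.
2ζωₙ = 2, so ζ = 2/(2·√3) ≈ 0.5774.
With ζ = 0.5774 the response is underdamped.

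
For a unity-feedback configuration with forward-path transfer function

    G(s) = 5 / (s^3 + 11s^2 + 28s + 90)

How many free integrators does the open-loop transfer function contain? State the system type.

Type 0

The denominator has no factor of s at the origin — no free integrator — so this is a Type 0 system.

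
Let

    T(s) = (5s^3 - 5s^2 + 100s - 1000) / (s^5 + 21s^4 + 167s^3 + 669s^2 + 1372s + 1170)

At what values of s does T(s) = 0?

s = -2 ± 6j, 5

Set the numerator to zero: 5s^3 - 5s^2 + 100s - 1000 = 0, i.e. 5·(s^3 - s^2 + 20s - 200) = 0.
Factoring: (s^2 + 4s + 40)(s - 5) = 0.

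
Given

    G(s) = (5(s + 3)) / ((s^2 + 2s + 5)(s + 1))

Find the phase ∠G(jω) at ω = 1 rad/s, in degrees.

∠G(j1) ≈ -53.13°

At s = j1: numerator = 15 + j5, denominator = 2 + j6.
∠G = ∠num − ∠den = 18.435° − (71.565°) = -53.13°.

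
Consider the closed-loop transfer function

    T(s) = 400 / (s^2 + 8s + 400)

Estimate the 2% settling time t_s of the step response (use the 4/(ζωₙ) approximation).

Comparing s^2 + 8s + 400 to s^2 + 2ζωₙs + ωₙ²: ωₙ = 20 rad/s and ζ = 8/(2·20) = 0.2.
ζωₙ = 8/2 = 4, so t_s ≈ 4/(ζωₙ) = 4/4 = 1 s.

t_s ≈ 1 s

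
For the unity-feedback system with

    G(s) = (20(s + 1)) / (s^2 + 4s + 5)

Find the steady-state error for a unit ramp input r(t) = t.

G(s) has no poles at the origin.
This is a Type 0 system; Kv = lim_{s→0} s·G(s) = 0, so the steady-state error for a ramp input is infinite.

e_ss = ∞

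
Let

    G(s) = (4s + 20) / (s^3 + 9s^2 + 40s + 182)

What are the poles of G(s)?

The poles are the roots of the denominator s^3 + 9s^2 + 40s + 182 = 0.
Trying s = -7: the polynomial evaluates to 0, so (s + 7) is a factor.
Dividing out leaves s^2 + 2s + 26 = 0.
The quadratic formula then gives s = -1 ± 5j.

s = -7, -1 ± 5j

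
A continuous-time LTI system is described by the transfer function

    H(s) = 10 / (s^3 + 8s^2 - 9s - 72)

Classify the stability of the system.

The denominator s^3 + 8s^2 - 9s - 72 factors as (s + 8)(s - 3)(s + 3), giving poles at s = -8, 3, -3.
Since the pole(s) at s = 3 lie in the right half-plane, the system is unstable.

unstable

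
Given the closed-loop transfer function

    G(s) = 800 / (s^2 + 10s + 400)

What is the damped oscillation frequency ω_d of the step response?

ω_d ≈ 19.36 rad/s

Comparing s^2 + 10s + 400 to s^2 + 2ζωₙs + ωₙ²: ωₙ = 20 rad/s and ζ = 10/(2·20) = 0.25.
ζωₙ = 10/2 = 5, so ω_d = ωₙ√(1−ζ²) = √(ωₙ² − (ζωₙ)²) = √(400 − 5²) = √375 ≈ 19.36 rad/s.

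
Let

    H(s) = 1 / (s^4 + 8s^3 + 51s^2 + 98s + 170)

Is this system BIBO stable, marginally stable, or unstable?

The denominator s^4 + 8s^3 + 51s^2 + 98s + 170 factors as (s^2 + 6s + 34)(s^2 + 2s + 5), giving poles at s = -3 ± 5j, -1 ± 2j.
Since all poles lie strictly in the left half-plane, the system is stable.

stable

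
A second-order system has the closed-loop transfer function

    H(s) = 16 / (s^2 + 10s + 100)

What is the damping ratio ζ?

ζ = 0.5

Compare the denominator to the standard form s^2 + 2ζωₙs + ωₙ².
ωₙ² = 100, so ωₙ = 10 rad/s.
2ζωₙ = 10, so ζ = 10/(2·10) = 0.5.
With ζ = 0.5 the response is underdamped.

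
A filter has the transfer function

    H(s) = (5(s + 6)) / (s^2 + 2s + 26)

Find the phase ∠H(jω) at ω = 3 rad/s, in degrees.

∠H(j3) ≈ 7.125°

At s = j3: numerator = 30 + j15, denominator = 17 + j6.
∠H = ∠num − ∠den = 26.565° − (19.440°) = 7.125°.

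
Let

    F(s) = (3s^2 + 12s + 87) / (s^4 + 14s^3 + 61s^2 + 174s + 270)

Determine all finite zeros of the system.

s = -2 ± 5j

Set the numerator to zero: 3s^2 + 12s + 87 = 0, i.e. 3·(s^2 + 4s + 29) = 0.
Factoring: (s^2 + 4s + 29) = 0.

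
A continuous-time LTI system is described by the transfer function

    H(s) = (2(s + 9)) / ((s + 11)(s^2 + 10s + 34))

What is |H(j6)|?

|H(j6)| ≈ 0.02876

Substitute s = j6: numerator = 18 + j12, denominator = -382 + j648.
|H(j6)| = |18 + j12| / |-382 + j648| = 21.633 / 752.22 ≈ 0.02876.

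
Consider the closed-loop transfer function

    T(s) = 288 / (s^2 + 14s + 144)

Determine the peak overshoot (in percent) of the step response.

%OS ≈ 10.5%

Comparing s^2 + 14s + 144 to s^2 + 2ζωₙs + ωₙ²: ωₙ = 12 rad/s and ζ = 14/(2·12) ≈ 0.5833.
%OS = 100·exp(−πζ/√(1−ζ²)) = 100·exp(−π·0.5833/√(1−0.5833²)) ≈ 10.5%.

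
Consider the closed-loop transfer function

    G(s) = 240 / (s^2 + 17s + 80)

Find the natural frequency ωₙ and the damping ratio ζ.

ωₙ ≈ 8.944 rad/s, ζ ≈ 0.9503

Compare the denominator to the standard form s^2 + 2ζωₙs + ωₙ².
ωₙ² = 80, so ωₙ = √80 ≈ 8.944 rad/s.
2ζωₙ = 17, so ζ = 17/(2·√80) ≈ 0.9503.
With ζ = 0.9503 the response is underdamped.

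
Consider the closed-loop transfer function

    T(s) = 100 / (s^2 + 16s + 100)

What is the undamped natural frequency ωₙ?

Compare the denominator to the standard form s^2 + 2ζωₙs + ωₙ².
ωₙ² = 100, so ωₙ = 10 rad/s.

ωₙ = 10 rad/s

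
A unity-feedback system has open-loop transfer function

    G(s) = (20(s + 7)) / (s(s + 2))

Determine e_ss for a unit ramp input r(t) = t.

G(s) has one pole at the origin.
This is a Type 1 system. Kv = lim_{s→0} s·G(s) = 140/2 = 70.
e_ss = 1/Kv = 1/(70) = 1/70 ≈ 0.01429.

e_ss = 0.01429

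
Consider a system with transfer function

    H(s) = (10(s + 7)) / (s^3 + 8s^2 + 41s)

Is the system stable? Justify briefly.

marginally stable

The denominator s^3 + 8s^2 + 41s factors as s(s^2 + 8s + 41), giving poles at s = 0, -4 + 5j, -4 - 5j.
Since the simple pole(s) at s = 0 lie on the jω-axis with none in the right half-plane, the system is marginally stable.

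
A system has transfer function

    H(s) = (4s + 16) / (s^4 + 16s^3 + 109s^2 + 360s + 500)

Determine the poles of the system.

s = -4 + 2j, -4 - 2j, -4 + 3j, -4 - 3j

The poles are the roots of the denominator s^4 + 16s^3 + 109s^2 + 360s + 500 = 0.
No real roots exist; factor into two real quadratics: (s^2 + 8s + 20)(s^2 + 8s + 25) = 0.
Each quadratic gives a conjugate pair via the quadratic formula.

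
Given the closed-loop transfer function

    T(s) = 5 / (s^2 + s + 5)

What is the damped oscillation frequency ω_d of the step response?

Comparing s^2 + s + 5 to s^2 + 2ζωₙs + ωₙ²: ωₙ = √5 ≈ 2.236 rad/s and ζ = 1/(2·√5) ≈ 0.2236.
ζωₙ = 1/2 = 0.5, so ω_d = ωₙ√(1−ζ²) = √(ωₙ² − (ζωₙ)²) = √(5 − 0.5²) = √4.75 ≈ 2.179 rad/s.

ω_d ≈ 2.179 rad/s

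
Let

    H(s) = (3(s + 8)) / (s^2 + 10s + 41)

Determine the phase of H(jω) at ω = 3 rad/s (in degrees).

∠H(j3) ≈ -22.60°

At s = j3: numerator = 24 + j9, denominator = 32 + j30.
∠H = ∠num − ∠den = 20.556° − (43.152°) = -22.60°.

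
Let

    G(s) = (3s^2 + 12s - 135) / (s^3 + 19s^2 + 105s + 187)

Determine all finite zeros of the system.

s = -9, 5

Set the numerator to zero: 3s^2 + 12s - 135 = 0, i.e. 3·(s^2 + 4s - 45) = 0.
Factoring: (s + 9)(s - 5) = 0.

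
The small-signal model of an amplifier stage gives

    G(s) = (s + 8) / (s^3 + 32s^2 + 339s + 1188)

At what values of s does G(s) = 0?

Set the numerator to zero: s + 8 = 0.
So s = -8.

s = -8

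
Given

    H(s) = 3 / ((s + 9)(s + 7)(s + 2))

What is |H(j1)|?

Substitute s = j1: numerator = 3, denominator = 108 + j94.
|H(j1)| = |3| / |108 + j94| = 3 / 143.18 ≈ 0.02095.

|H(j1)| ≈ 0.02095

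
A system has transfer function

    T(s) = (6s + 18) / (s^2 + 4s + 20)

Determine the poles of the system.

s = -2 + 4j, -2 - 4j

The poles are the roots of the denominator s^2 + 4s + 20 = 0.
Using the quadratic formula: s = (-4 ± √(-64))/2 = -2 ± 4j.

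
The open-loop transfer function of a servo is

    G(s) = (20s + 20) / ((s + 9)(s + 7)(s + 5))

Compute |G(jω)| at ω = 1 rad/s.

Substitute s = j1: numerator = 20 + j20, denominator = 294 + j142.
|G(j1)| = |20 + j20| / |294 + j142| = 28.284 / 326.50 ≈ 0.08663.

|G(j1)| ≈ 0.08663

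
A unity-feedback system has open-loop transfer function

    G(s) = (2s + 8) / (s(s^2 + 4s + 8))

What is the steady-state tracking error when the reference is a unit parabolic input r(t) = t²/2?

G(s) has one pole at the origin.
This is a Type 1 system; Ka = lim_{s→0} s^2·G(s) = 0, so the steady-state error for a parabola input is infinite.

e_ss = ∞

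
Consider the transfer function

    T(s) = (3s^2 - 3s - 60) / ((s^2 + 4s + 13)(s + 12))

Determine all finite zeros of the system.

Set the numerator to zero: 3s^2 - 3s - 60 = 0, i.e. 3·(s^2 - s - 20) = 0.
Factoring: (s + 4)(s - 5) = 0.

s = -4, 5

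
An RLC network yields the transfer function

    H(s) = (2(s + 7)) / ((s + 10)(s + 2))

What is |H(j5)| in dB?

|H(j5)|_dB ≈ -10.9 dB

Substitute s = j5: numerator = 14 + j10, denominator = -5 + j60.
|H(j5)| = |14 + j10| / |-5 + j60| = 17.205 / 60.208 ≈ 0.2858.
In decibels: 20·log₁₀(0.2858) ≈ -10.9 dB.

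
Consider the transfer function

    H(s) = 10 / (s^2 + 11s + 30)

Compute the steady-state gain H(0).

Set s = 0: H(0) = (10) / (30) = 1/3.

H(0) = 1/3 ≈ 0.3333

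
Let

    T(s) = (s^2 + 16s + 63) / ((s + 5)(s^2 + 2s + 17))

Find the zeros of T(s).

s = -9, -7

Set the numerator to zero: s^2 + 16s + 63 = 0.
Factoring: (s + 9)(s + 7) = 0.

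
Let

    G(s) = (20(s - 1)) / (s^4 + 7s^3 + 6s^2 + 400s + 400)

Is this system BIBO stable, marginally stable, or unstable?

unstable

The denominator s^4 + 7s^3 + 6s^2 + 400s + 400 factors as (s^2 - 4s + 40)(s + 10)(s + 1), giving poles at s = 2 + 6j, 2 - 6j, -10, -1.
Since the pole(s) at s = 2 ± 6j lie in the right half-plane, the system is unstable.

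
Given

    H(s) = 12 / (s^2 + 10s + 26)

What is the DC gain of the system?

Set s = 0: H(0) = (12) / (26) = 6/13.

H(0) = 6/13 ≈ 0.4615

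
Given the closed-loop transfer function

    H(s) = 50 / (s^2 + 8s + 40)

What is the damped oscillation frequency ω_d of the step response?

ω_d ≈ 4.899 rad/s

Comparing s^2 + 8s + 40 to s^2 + 2ζωₙs + ωₙ²: ωₙ = √40 ≈ 6.325 rad/s and ζ = 8/(2·√40) ≈ 0.6325.
ζωₙ = 8/2 = 4, so ω_d = ωₙ√(1−ζ²) = √(ωₙ² − (ζωₙ)²) = √(40 − 4²) = √24 ≈ 4.899 rad/s.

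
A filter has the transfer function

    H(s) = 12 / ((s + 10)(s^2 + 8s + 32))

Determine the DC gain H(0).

H(0) = 3/80 ≈ 0.03750

At s = 0 each factor (s + a) contributes a and each (s^2 + bs + c) contributes c.
H(0) = 12·1 / ((10) · (32)) = 12/320 = 3/80.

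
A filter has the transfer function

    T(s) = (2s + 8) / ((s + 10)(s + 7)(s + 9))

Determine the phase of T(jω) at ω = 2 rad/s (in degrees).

At s = j2: numerator = 8 + j4, denominator = 526 + j438.
∠T = ∠num − ∠den = 26.565° − (39.784°) = -13.22°.

∠T(j2) ≈ -13.22°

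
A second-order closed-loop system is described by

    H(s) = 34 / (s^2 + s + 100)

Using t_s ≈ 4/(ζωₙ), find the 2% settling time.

t_s ≈ 8 s

Comparing s^2 + s + 100 to s^2 + 2ζωₙs + ωₙ²: ωₙ = 10 rad/s and ζ = 1/(2·10) = 0.05.
ζωₙ = 1/2 = 0.5, so t_s ≈ 4/(ζωₙ) = 4/0.5 = 8 s.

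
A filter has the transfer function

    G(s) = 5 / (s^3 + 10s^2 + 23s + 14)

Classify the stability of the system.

stable

The denominator s^3 + 10s^2 + 23s + 14 factors as (s + 2)(s + 7)(s + 1), giving poles at s = -2, -7, -1.
Since all poles lie strictly in the left half-plane, the system is stable.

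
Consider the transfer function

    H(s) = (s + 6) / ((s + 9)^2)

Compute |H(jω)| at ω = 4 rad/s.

Substitute s = j4: numerator = 6 + j4, denominator = 65 + j72.
|H(j4)| = |6 + j4| / |65 + j72| = 7.2111 / 97 ≈ 0.07434.

|H(j4)| ≈ 0.07434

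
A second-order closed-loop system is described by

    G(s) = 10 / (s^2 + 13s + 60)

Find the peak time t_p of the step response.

Comparing s^2 + 13s + 60 to s^2 + 2ζωₙs + ωₙ²: ωₙ = √60 ≈ 7.746 rad/s and ζ = 13/(2·√60) ≈ 0.8391.
ζωₙ = 13/2 = 6.5, so ω_d = ωₙ√(1−ζ²) = √(ωₙ² − (ζωₙ)²) = √(60 − 6.5²) = √17.75 ≈ 4.213 rad/s.
t_p = π/ω_d = π/4.213 ≈ 0.7457 s.

t_p ≈ 0.7457 s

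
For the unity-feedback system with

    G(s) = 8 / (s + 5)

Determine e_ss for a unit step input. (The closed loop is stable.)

G(s) has no poles at the origin.
This is a Type 0 system. Kp = lim_{s→0} G(s) = 8/5.
e_ss = 1/(1 + Kp) = 1/(1 + 8/5) = 5/13 ≈ 0.3846.

e_ss = 0.3846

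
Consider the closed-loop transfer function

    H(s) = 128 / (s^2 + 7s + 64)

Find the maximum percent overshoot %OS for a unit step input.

Comparing s^2 + 7s + 64 to s^2 + 2ζωₙs + ωₙ²: ωₙ = 8 rad/s and ζ = 7/(2·8) = 0.4375.
%OS = 100·exp(−πζ/√(1−ζ²)) = 100·exp(−π·0.4375/√(1−0.4375²)) ≈ 21.7%.

%OS ≈ 21.7%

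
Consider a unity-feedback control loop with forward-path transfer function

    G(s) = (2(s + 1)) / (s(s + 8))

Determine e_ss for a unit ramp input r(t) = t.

e_ss = 4

G(s) has one pole at the origin.
This is a Type 1 system. Kv = lim_{s→0} s·G(s) = 2/8 = 1/4.
e_ss = 1/Kv = 1/(1/4) = 4.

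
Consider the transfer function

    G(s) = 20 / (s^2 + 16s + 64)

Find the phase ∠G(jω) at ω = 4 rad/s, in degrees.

At s = j4: numerator = 20, denominator = 48 + j64.
∠G = ∠num − ∠den = 0° − (53.130°) = -53.13°.

∠G(j4) ≈ -53.13°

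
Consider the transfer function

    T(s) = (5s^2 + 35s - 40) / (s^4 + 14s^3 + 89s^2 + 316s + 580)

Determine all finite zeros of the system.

Set the numerator to zero: 5s^2 + 35s - 40 = 0, i.e. 5·(s^2 + 7s - 8) = 0.
Factoring: (s - 1)(s + 8) = 0.

s = 1, -8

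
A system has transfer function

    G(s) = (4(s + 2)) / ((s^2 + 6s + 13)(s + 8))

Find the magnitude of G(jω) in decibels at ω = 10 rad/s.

|G(j10)|_dB ≈ -30.4 dB

Substitute s = j10: numerator = 8 + j40, denominator = -1296 - j390.
|G(j10)| = |8 + j40| / |-1296 - j390| = 40.792 / 1353.4 ≈ 0.03014.
In decibels: 20·log₁₀(0.03014) ≈ -30.4 dB.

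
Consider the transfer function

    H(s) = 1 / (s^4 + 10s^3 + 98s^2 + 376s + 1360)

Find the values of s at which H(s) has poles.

s = -3 + 5j, -3 - 5j, -2 + 6j, -2 - 6j

The poles are the roots of the denominator s^4 + 10s^3 + 98s^2 + 376s + 1360 = 0.
No real roots exist; factor into two real quadratics: (s^2 + 6s + 34)(s^2 + 4s + 40) = 0.
Each quadratic gives a conjugate pair via the quadratic formula.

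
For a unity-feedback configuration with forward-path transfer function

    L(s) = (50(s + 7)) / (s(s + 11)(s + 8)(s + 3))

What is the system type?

Type 1

The denominator has 1 factor of s at the origin (free integrator), so this is a Type 1 system.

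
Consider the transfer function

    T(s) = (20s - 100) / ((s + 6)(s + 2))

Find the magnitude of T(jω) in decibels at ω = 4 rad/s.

Substitute s = j4: numerator = -100 + j80, denominator = -4 + j32.
|T(j4)| = |-100 + j80| / |-4 + j32| = 128.06 / 32.249 ≈ 3.971.
In decibels: 20·log₁₀(3.971) ≈ 12.0 dB.

|T(j4)|_dB ≈ 12.0 dB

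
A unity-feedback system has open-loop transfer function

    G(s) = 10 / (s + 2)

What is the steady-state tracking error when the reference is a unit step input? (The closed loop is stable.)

G(s) has no poles at the origin.
This is a Type 0 system. Kp = lim_{s→0} G(s) = 10/2 = 5.
e_ss = 1/(1 + Kp) = 1/(1 + 5) = 1/6 ≈ 0.1667.

e_ss = 0.1667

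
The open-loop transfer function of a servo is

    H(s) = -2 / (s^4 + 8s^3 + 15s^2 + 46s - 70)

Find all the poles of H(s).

The poles are the roots of the denominator s^4 + 8s^3 + 15s^2 + 46s - 70 = 0.
Trying s = 1: the polynomial evaluates to 0, so (s - 1) is a factor.
Dividing out leaves s^3 + 9s^2 + 24s + 70 = 0.
This factors further as (s^2 + 2s + 10)(s + 7) = 0.

s = -1 + 3j, -1 - 3j, 1, -7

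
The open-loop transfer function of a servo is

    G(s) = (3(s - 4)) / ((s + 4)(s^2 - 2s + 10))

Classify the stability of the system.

unstable

The poles can be read from the denominator factors: s = -4, 1 ± 3j.
Since the pole(s) at s = 1 + 3j, 1 - 3j lie in the right half-plane, the system is unstable.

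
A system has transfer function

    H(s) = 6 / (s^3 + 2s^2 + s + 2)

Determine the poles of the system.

The poles are the roots of the denominator s^3 + 2s^2 + s + 2 = 0.
Trying s = -2: the polynomial evaluates to 0, so (s + 2) is a factor.
Dividing out leaves s^2 + 1 = 0.
The quadratic formula then gives s = 0 ± 1j.

s = ±j, -2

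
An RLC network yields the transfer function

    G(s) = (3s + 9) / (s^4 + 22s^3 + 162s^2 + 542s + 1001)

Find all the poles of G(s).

The poles are the roots of the denominator s^4 + 22s^3 + 162s^2 + 542s + 1001 = 0.
Trying s = -11: the polynomial evaluates to 0, so (s + 11) is a factor.
Dividing out leaves s^3 + 11s^2 + 41s + 91 = 0.
This factors further as (s + 7)(s^2 + 4s + 13) = 0.

s = -11, -7, -2 + 3j, -2 - 3j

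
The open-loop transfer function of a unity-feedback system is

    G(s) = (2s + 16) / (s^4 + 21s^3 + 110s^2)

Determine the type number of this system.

Factor s from the denominator: s^4 + 21s^3 + 110s^2 = s^2·(s^2 + 21s + 110).
There are 2 poles at the origin, so the system is Type 2.

Type 2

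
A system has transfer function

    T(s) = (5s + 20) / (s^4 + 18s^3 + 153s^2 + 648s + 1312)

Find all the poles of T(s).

The poles are the roots of the denominator s^4 + 18s^3 + 153s^2 + 648s + 1312 = 0.
No real roots exist; factor into two real quadratics: (s^2 + 10s + 41)(s^2 + 8s + 32) = 0.
Each quadratic gives a conjugate pair via the quadratic formula.

s = -5 ± 4j, -4 ± 4j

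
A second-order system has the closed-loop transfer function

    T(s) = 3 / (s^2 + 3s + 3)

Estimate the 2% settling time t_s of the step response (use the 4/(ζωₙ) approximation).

Comparing s^2 + 3s + 3 to s^2 + 2ζωₙs + ωₙ²: ωₙ = √3 ≈ 1.732 rad/s and ζ = 3/(2·√3) ≈ 0.8660.
ζωₙ = 3/2 = 1.5, so t_s ≈ 4/(ζωₙ) = 4/1.5 ≈ 2.667 s.

t_s ≈ 2.667 s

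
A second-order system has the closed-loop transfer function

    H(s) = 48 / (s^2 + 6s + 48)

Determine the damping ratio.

Compare the denominator to the standard form s^2 + 2ζωₙs + ωₙ².
ωₙ² = 48, so ωₙ = √48 ≈ 6.928 rad/s.
2ζωₙ = 6, so ζ = 6/(2·√48) ≈ 0.4330.

ζ ≈ 0.4330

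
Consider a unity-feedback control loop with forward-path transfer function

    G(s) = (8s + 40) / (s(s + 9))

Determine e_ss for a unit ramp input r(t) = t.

G(s) has one pole at the origin.
This is a Type 1 system. Kv = lim_{s→0} s·G(s) = 40/9.
e_ss = 1/Kv = 1/(40/9) = 9/40 ≈ 0.2250.

e_ss = 0.2250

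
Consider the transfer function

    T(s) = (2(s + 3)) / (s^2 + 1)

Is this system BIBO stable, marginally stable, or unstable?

marginally stable

The poles can be read from the denominator factors: s = ±j.
Since the simple pole(s) at s = ±j lie on the jω-axis with none in the right half-plane, the system is marginally stable.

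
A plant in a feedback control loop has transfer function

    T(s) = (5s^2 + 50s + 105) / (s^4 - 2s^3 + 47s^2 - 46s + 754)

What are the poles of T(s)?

The poles are the roots of the denominator s^4 - 2s^3 + 47s^2 - 46s + 754 = 0.
No real roots exist; factor into two real quadratics: (s^2 - 4s + 29)(s^2 + 2s + 26) = 0.
Each quadratic gives a conjugate pair via the quadratic formula.

s = 2 + 5j, 2 - 5j, -1 + 5j, -1 - 5j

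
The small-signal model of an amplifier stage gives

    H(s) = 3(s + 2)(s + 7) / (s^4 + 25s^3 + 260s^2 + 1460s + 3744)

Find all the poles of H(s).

The poles are the roots of the denominator s^4 + 25s^3 + 260s^2 + 1460s + 3744 = 0.
Trying s = -8: the polynomial evaluates to 0, so (s + 8) is a factor.
Dividing out leaves s^3 + 17s^2 + 124s + 468 = 0.
This factors further as (s^2 + 8s + 52)(s + 9) = 0.

s = -4 ± 6j, -8, -9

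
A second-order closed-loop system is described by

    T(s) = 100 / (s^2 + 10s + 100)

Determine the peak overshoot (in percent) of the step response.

Comparing s^2 + 10s + 100 to s^2 + 2ζωₙs + ωₙ²: ωₙ = 10 rad/s and ζ = 10/(2·10) = 0.5.
%OS = 100·exp(−πζ/√(1−ζ²)) = 100·exp(−π·0.5/√(1−0.5²)) ≈ 16.3%.

%OS ≈ 16.3%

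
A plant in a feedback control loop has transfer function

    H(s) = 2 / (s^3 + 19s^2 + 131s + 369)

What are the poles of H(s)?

The poles are the roots of the denominator s^3 + 19s^2 + 131s + 369 = 0.
Trying s = -9: the polynomial evaluates to 0, so (s + 9) is a factor.
Dividing out leaves s^2 + 10s + 41 = 0.
The quadratic formula then gives s = -5 ± 4j.

s = -5 ± 4j, -9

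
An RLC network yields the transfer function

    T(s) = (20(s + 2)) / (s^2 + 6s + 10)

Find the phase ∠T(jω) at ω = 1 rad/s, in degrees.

At s = j1: numerator = 40 + j20, denominator = 9 + j6.
∠T = ∠num − ∠den = 26.565° − (33.690°) = -7.125°.

∠T(j1) ≈ -7.125°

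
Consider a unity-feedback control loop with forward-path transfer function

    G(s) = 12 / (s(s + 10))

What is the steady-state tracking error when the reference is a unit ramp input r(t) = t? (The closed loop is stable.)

e_ss = 0.8333

G(s) has one pole at the origin.
This is a Type 1 system. Kv = lim_{s→0} s·G(s) = 12/10 = 6/5.
e_ss = 1/Kv = 1/(6/5) = 5/6 ≈ 0.8333.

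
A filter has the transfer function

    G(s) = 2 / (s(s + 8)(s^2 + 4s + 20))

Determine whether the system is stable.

marginally stable

The poles can be read from the denominator factors: s = 0, -8, -2 ± 4j.
Since the simple pole(s) at s = 0 lie on the jω-axis with none in the right half-plane, the system is marginally stable.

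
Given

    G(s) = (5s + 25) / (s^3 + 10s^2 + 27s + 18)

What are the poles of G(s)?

The poles are the roots of the denominator s^3 + 10s^2 + 27s + 18 = 0.
Trying s = -1: the polynomial evaluates to 0, so (s + 1) is a factor.
Dividing out leaves s^2 + 9s + 18 = 0.
Factoring the quadratic: (s + 6)(s + 3) = 0.

s = -1, -6, -3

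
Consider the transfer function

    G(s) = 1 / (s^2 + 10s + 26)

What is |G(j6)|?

Substitute s = j6: numerator = 1, denominator = -10 + j60.
|G(j6)| = |1| / |-10 + j60| = 1 / 60.828 ≈ 0.01644.

|G(j6)| ≈ 0.01644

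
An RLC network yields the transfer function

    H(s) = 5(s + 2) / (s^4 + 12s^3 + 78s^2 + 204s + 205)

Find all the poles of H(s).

s = -4 + 5j, -4 - 5j, -2 + j, -2 - j

The poles are the roots of the denominator s^4 + 12s^3 + 78s^2 + 204s + 205 = 0.
No real roots exist; factor into two real quadratics: (s^2 + 8s + 41)(s^2 + 4s + 5) = 0.
Each quadratic gives a conjugate pair via the quadratic formula.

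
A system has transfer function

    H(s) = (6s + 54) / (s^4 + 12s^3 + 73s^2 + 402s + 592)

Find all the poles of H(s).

s = -1 + 6j, -1 - 6j, -8, -2

The poles are the roots of the denominator s^4 + 12s^3 + 73s^2 + 402s + 592 = 0.
Trying s = -8: the polynomial evaluates to 0, so (s + 8) is a factor.
Dividing out leaves s^3 + 4s^2 + 41s + 74 = 0.
This factors further as (s^2 + 2s + 37)(s + 2) = 0.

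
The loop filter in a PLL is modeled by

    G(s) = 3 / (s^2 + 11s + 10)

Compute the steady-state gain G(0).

G(0) = 3/10 ≈ 0.3000

Set s = 0: G(0) = (3) / (10) = 3/10.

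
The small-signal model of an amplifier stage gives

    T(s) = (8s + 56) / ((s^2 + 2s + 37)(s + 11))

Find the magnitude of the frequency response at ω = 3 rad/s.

|T(j3)| ≈ 0.1866

Substitute s = j3: numerator = 56 + j24, denominator = 290 + j150.
|T(j3)| = |56 + j24| / |290 + j150| = 60.926 / 326.50 ≈ 0.1866.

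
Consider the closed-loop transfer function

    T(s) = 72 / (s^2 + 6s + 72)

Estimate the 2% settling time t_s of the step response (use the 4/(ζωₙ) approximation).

Comparing s^2 + 6s + 72 to s^2 + 2ζωₙs + ωₙ²: ωₙ = √72 ≈ 8.485 rad/s and ζ = 6/(2·√72) ≈ 0.3536.
ζωₙ = 6/2 = 3, so t_s ≈ 4/(ζωₙ) = 4/3 ≈ 1.333 s.

t_s ≈ 1.333 s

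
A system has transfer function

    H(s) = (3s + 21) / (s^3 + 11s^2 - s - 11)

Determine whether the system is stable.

unstable

The denominator s^3 + 11s^2 - s - 11 factors as (s + 1)(s - 1)(s + 11), giving poles at s = -1, 1, -11.
Since the pole(s) at s = 1 lie in the right half-plane, the system is unstable.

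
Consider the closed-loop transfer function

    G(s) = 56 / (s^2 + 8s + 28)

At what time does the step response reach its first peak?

Comparing s^2 + 8s + 28 to s^2 + 2ζωₙs + ωₙ²: ωₙ = √28 ≈ 5.292 rad/s and ζ = 8/(2·√28) ≈ 0.7559.
ζωₙ = 8/2 = 4, so ω_d = ωₙ√(1−ζ²) = √(ωₙ² − (ζωₙ)²) = √(28 − 4²) = √12 ≈ 3.464 rad/s.
t_p = π/ω_d = π/3.464 ≈ 0.9069 s.

t_p ≈ 0.9069 s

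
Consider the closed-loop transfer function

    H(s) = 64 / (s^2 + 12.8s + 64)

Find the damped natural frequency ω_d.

ω_d = 4.800 rad/s

Comparing s^2 + 12.8s + 64 to s^2 + 2ζωₙs + ωₙ²: ωₙ = 8 rad/s and ζ = 12.8/(2·8) = 0.8.
ζωₙ = 12.8/2 = 6.4, so ω_d = ωₙ√(1−ζ²) = √(ωₙ² − (ζωₙ)²) = √(64 − 6.4²) = √23.04 = 4.800 rad/s.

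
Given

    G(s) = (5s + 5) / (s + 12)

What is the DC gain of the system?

G(0) = 5/12 ≈ 0.4167

Set s = 0: G(0) = (5) / (12) = 5/12.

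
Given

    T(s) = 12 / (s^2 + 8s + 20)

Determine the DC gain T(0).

Set s = 0: T(0) = (12) / (20) = 3/5.

T(0) = 3/5 ≈ 0.6000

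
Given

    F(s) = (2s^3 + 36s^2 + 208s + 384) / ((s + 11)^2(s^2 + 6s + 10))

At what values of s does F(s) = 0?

s = -4, -6, -8

Set the numerator to zero: 2s^3 + 36s^2 + 208s + 384 = 0, i.e. 2·(s^3 + 18s^2 + 104s + 192) = 0.
Factoring: (s + 4)(s + 6)(s + 8) = 0.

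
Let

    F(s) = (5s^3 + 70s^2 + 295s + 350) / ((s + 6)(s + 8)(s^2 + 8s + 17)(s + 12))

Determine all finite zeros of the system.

Set the numerator to zero: 5s^3 + 70s^2 + 295s + 350 = 0, i.e. 5·(s^3 + 14s^2 + 59s + 70) = 0.
Factoring: (s + 2)(s + 5)(s + 7) = 0.

s = -2, -5, -7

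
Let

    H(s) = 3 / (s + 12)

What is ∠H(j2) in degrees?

At s = j2: numerator = 3, denominator = 12 + j2.
∠H = ∠num − ∠den = 0° − (9.4623°) = -9.462°.

∠H(j2) ≈ -9.462°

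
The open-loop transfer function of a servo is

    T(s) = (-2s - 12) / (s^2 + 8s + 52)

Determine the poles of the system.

The poles are the roots of the denominator s^2 + 8s + 52 = 0.
Using the quadratic formula: s = (-8 ± √(-144))/2 = -4 ± 6j.

s = -4 + 6j, -4 - 6j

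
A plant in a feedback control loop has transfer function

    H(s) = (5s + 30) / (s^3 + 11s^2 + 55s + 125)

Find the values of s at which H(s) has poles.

The poles are the roots of the denominator s^3 + 11s^2 + 55s + 125 = 0.
Trying s = -5: the polynomial evaluates to 0, so (s + 5) is a factor.
Dividing out leaves s^2 + 6s + 25 = 0.
The quadratic formula then gives s = -3 ± 4j.

s = -3 ± 4j, -5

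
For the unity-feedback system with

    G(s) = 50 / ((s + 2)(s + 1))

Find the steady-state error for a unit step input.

e_ss = 0.03846

G(s) has no poles at the origin.
This is a Type 0 system. Kp = lim_{s→0} G(s) = 50/2 = 25.
e_ss = 1/(1 + Kp) = 1/(1 + 25) = 1/26 ≈ 0.03846.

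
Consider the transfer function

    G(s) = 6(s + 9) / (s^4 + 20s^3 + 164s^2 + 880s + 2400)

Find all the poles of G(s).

The poles are the roots of the denominator s^4 + 20s^3 + 164s^2 + 880s + 2400 = 0.
Trying s = -6: the polynomial evaluates to 0, so (s + 6) is a factor.
Dividing out leaves s^3 + 14s^2 + 80s + 400 = 0.
This factors further as (s^2 + 4s + 40)(s + 10) = 0.

s = -2 + 6j, -2 - 6j, -6, -10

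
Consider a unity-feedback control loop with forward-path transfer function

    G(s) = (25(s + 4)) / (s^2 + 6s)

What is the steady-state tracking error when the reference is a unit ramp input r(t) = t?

G(s) has one pole at the origin.
This is a Type 1 system. Kv = lim_{s→0} s·G(s) = 100/6 = 50/3.
e_ss = 1/Kv = 1/(50/3) = 3/50 ≈ 0.06000.

e_ss = 0.06000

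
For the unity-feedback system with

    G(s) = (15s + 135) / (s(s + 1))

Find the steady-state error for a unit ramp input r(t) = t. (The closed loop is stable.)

e_ss = 0.007407

G(s) has one pole at the origin.
This is a Type 1 system. Kv = lim_{s→0} s·G(s) = 135/1.
e_ss = 1/Kv = 1/(135) = 1/135 ≈ 0.007407.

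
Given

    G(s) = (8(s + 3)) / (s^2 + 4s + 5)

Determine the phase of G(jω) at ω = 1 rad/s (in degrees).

∠G(j1) ≈ -26.57°

At s = j1: numerator = 24 + j8, denominator = 4 + j4.
∠G = ∠num − ∠den = 18.435° − (45°) = -26.57°.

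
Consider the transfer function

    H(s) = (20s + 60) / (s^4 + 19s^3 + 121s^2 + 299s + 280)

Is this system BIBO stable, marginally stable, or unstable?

The denominator s^4 + 19s^3 + 121s^2 + 299s + 280 factors as (s^2 + 4s + 5)(s + 7)(s + 8), giving poles at s = -2 + j, -2 - j, -7, -8.
Since all poles lie strictly in the left half-plane, the system is stable.

stable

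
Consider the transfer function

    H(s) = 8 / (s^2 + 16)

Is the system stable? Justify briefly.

marginally stable

The denominator s^2 + 16 factors as (s^2 + 16), giving poles at s = ±4j.
Since the simple pole(s) at s = ±4j lie on the jω-axis with none in the right half-plane, the system is marginally stable.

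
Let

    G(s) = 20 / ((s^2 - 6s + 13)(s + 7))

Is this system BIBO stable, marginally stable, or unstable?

unstable

The poles can be read from the denominator factors: s = 3 ± 2j, -7.
Since the pole(s) at s = 3 ± 2j lie in the right half-plane, the system is unstable.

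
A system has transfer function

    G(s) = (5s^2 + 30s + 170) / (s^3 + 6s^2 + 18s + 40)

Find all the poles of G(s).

s = -1 ± 3j, -4

The poles are the roots of the denominator s^3 + 6s^2 + 18s + 40 = 0.
Trying s = -4: the polynomial evaluates to 0, so (s + 4) is a factor.
Dividing out leaves s^2 + 2s + 10 = 0.
The quadratic formula then gives s = -1 ± 3j.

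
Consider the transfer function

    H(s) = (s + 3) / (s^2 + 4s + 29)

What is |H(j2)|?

Substitute s = j2: numerator = 3 + j2, denominator = 25 + j8.
|H(j2)| = |3 + j2| / |25 + j8| = 3.6056 / 26.249 ≈ 0.1374.

|H(j2)| ≈ 0.1374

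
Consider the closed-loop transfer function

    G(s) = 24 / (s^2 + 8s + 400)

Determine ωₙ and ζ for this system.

ωₙ = 20 rad/s, ζ = 0.2

Compare the denominator to the standard form s^2 + 2ζωₙs + ωₙ².
ωₙ² = 400, so ωₙ = 20 rad/s.
2ζωₙ = 8, so ζ = 8/(2·20) = 0.2.
With ζ = 0.2 the response is underdamped.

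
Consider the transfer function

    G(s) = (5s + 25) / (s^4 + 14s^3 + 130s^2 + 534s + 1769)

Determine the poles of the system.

The poles are the roots of the denominator s^4 + 14s^3 + 130s^2 + 534s + 1769 = 0.
No real roots exist; factor into two real quadratics: (s^2 + 4s + 29)(s^2 + 10s + 61) = 0.
Each quadratic gives a conjugate pair via the quadratic formula.

s = -2 + 5j, -2 - 5j, -5 + 6j, -5 - 6j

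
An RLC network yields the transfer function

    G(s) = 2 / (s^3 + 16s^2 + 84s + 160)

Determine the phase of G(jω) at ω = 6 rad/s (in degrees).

∠G(j6) ≈ -145.3°

At s = j6: numerator = 2, denominator = -416 + j288.
∠G = ∠num − ∠den = 0° − (145.30°) = -145.3°.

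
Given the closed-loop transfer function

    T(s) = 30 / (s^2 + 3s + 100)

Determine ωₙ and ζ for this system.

ωₙ = 10 rad/s, ζ = 0.15

Compare the denominator to the standard form s^2 + 2ζωₙs + ωₙ².
ωₙ² = 100, so ωₙ = 10 rad/s.
2ζωₙ = 3, so ζ = 3/(2·10) = 0.15.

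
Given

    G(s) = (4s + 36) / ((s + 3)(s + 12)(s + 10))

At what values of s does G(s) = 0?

Set the numerator to zero: 4s + 36 = 0, i.e. 4·(s + 9) = 0.
So s = -9.

s = -9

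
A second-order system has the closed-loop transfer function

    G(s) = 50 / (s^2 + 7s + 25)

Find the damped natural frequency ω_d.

Comparing s^2 + 7s + 25 to s^2 + 2ζωₙs + ωₙ²: ωₙ = 5 rad/s and ζ = 7/(2·5) = 0.7.
ζωₙ = 7/2 = 3.5, so ω_d = ωₙ√(1−ζ²) = √(ωₙ² − (ζωₙ)²) = √(25 − 3.5²) = √12.75 ≈ 3.571 rad/s.

ω_d ≈ 3.571 rad/s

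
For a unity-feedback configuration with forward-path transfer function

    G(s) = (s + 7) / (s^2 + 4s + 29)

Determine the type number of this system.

Type 0

The denominator has no factor of s at the origin — no free integrator — so this is a Type 0 system.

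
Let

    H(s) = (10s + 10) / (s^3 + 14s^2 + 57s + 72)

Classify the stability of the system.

stable

The denominator s^3 + 14s^2 + 57s + 72 factors as (s + 3)^2(s + 8), giving poles at s = -3, -3, -8.
Since all poles lie strictly in the left half-plane, the system is stable.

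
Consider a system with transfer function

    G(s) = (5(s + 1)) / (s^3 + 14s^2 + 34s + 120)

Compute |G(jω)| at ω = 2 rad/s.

Substitute s = j2: numerator = 5 + j10, denominator = 64 + j60.
|G(j2)| = |5 + j10| / |64 + j60| = 11.180 / 87.727 ≈ 0.1274.

|G(j2)| ≈ 0.1274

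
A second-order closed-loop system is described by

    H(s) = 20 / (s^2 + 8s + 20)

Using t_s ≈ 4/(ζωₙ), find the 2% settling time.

Comparing s^2 + 8s + 20 to s^2 + 2ζωₙs + ωₙ²: ωₙ = √20 ≈ 4.472 rad/s and ζ = 8/(2·√20) ≈ 0.8944.
ζωₙ = 8/2 = 4, so t_s ≈ 4/(ζωₙ) = 4/4 = 1 s.

t_s ≈ 1 s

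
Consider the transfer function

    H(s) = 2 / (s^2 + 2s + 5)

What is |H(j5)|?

|H(j5)| ≈ 0.08944

Substitute s = j5: numerator = 2, denominator = -20 + j10.
|H(j5)| = |2| / |-20 + j10| = 2 / 22.361 ≈ 0.08944.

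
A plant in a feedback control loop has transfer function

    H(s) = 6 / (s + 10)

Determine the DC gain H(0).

H(0) = 3/5 ≈ 0.6000

Set s = 0: H(0) = (6) / (10) = 3/5.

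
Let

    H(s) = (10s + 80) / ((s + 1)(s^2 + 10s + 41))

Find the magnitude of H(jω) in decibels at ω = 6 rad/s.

Substitute s = j6: numerator = 80 + j60, denominator = -355 + j90.
|H(j6)| = |80 + j60| / |-355 + j90| = 100 / 366.23 ≈ 0.2731.
In decibels: 20·log₁₀(0.2731) ≈ -11.3 dB.

|H(j6)|_dB ≈ -11.3 dB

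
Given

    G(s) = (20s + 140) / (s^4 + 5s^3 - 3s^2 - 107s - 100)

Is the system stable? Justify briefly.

unstable

The denominator s^4 + 5s^3 - 3s^2 - 107s - 100 factors as (s - 4)(s + 1)(s^2 + 8s + 25), giving poles at s = 4, -1, -4 + 3j, -4 - 3j.
Since the pole(s) at s = 4 lie in the right half-plane, the system is unstable.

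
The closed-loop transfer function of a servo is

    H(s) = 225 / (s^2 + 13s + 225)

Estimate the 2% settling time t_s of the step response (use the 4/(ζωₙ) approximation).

t_s ≈ 0.6154 s

Comparing s^2 + 13s + 225 to s^2 + 2ζωₙs + ωₙ²: ωₙ = 15 rad/s and ζ = 13/(2·15) ≈ 0.4333.
ζωₙ = 13/2 = 6.5, so t_s ≈ 4/(ζωₙ) = 4/6.5 ≈ 0.6154 s.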